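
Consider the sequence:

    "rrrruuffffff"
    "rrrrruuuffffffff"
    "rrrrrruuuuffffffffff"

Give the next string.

Each string has the form r^{n+1} u^{n-1} f^{2n}, where the shown terms are n = 3, 4, 5.
At n = 6 the blocks have lengths 7, 5, 12.

rrrrrrruuuuuffffffffffff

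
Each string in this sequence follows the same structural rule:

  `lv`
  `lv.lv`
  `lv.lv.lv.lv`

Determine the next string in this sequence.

lv.lv.lv.lv.lv.lv.lv.lv

s(k+1) = s(k)·.·s(k) — each term doubles the last with '.' between the halves.
One more doubling of lv.lv.lv.lv gives the answer.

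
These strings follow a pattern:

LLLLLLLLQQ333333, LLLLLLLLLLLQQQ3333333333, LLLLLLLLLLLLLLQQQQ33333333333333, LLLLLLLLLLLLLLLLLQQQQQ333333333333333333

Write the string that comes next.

LLLLLLLLLLLLLLLLLLLLQQQQQQ3333333333333333333333

Term n consists of 3n+2 L's, followed by n Q's, followed by 4n-2 3's, where the shown terms are n = 2, 3, 4, 5.
For the next term, n = 6, so the run lengths are 20, 6, 22.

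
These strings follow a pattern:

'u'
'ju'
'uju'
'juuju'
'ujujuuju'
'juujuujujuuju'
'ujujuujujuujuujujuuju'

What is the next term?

juujuujujuujuujujuujujuujuujujuuju

This is a Fibonacci-style word recurrence s(k) = s(k−2)·s(k−1): e.g. u·ju = uju.
Continuing: juujuujujuuju · ujujuujujuujuujujuuju gives term 8.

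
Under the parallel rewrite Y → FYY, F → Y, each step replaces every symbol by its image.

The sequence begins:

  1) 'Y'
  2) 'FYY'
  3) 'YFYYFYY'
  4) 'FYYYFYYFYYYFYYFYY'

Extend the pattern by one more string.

YFYYFYYFYYYFYYFYYYFYYFYYFYYYFYYFYYYFYYFYY

Applying the rule to each of the 17 symbols of FYYYFYYFYYYFYYFYY gives the pieces Y FYY FYY FYY Y FYY FYY Y FYY FYY FYY Y FYY FYY Y FYY FYY, which concatenate to the answer.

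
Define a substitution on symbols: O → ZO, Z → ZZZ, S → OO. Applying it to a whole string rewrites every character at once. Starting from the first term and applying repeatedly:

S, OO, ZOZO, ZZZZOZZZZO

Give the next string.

ZZZZZZZZZZZZZOZZZZZZZZZZZZZO

Expanding ZZZZOZZZZO: Z→ZZZ, Z→ZZZ, Z→ZZZ, Z→ZZZ, O→ZO, Z→ZZZ, Z→ZZZ, Z→ZZZ, Z→ZZZ, O→ZO. Concatenated: ZZZ ZZZ ZZZ ZZZ ZO ZZZ ZZZ ZZZ ZZZ ZO.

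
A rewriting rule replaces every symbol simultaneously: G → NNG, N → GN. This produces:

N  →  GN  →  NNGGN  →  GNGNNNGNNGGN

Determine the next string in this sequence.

Rewriting each symbol of GNGNNNGNNGGN: G→NNG, N→GN, G→NNG, N→GN, N→GN, N→GN, G→NNG, N→GN, N→GN, G→NNG, G→NNG, N→GN, which concatenates to NNG GN NNG GN GN GN NNG GN GN NNG NNG GN.

NNGGNNNGGNGNGNNNGGNGNNNGNNGGN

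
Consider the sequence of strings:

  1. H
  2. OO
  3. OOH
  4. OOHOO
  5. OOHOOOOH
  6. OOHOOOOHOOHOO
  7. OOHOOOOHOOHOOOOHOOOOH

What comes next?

Each term (from the third on) is the previous term followed by the one before it: term 3 = OO·H = OOH.
Continuing: OOHOOOOHOOHOOOOHOOOOH · OOHOOOOHOOHOO gives term 8.

OOHOOOOHOOHOOOOHOOOOHOOHOOOOHOOHOO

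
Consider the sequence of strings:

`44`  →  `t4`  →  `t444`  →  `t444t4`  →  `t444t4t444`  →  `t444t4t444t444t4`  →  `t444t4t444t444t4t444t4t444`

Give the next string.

From term 3 onward, concatenate the last term with the second-to-last: t4·44 = t444, t444·t4 = t444t4, …
The next term joins t444t4t444t444t4t444t4t444 and t444t4t444t444t4.

t444t4t444t444t4t444t4t444t444t4t444t444t4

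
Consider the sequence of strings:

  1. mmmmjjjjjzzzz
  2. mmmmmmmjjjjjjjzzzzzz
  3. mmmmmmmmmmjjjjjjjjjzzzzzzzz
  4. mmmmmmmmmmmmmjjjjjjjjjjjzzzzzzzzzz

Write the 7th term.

mmmmmmmmmmmmmmmmmmmmmmjjjjjjjjjjjjjjjjjzzzzzzzzzzzzzzzz

Each string has the form m^{3n-2} j^{2n+1} z^{2n}, where the shown terms are n = 2, 3, 4, 5.
At n = 8 the blocks have lengths 22, 17, 16.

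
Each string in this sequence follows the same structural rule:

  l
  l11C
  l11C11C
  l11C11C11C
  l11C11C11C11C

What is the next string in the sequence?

l11C11C11C11C11C

The strings grow by a fixed suffix 11C each time.
One more step from l11C11C11C11C gives the answer.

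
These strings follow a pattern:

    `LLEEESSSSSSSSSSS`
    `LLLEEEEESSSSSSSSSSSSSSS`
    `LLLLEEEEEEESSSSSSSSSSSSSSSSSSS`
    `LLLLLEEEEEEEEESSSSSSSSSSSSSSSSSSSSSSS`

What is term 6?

LLLLLLLEEEEEEEEEEEEESSSSSSSSSSSSSSSSSSSSSSSSSSSSSSS

Each string has the form L^{n} E^{2n-1} S^{4n+3}, where the shown terms are n = 2, 3, 4, 5.
Setting n = 7 gives 7, 13, 31 characters in each block.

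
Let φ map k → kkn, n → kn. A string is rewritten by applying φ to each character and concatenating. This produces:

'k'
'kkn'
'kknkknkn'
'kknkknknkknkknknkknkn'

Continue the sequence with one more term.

Applying the rule to each of the 21 symbols of kknkknknkknkknknkknkn gives the pieces kkn kkn kn kkn kkn kn kkn kn kkn kkn kn kkn kkn kn kkn kn kkn kkn kn kkn kn, which concatenate to the answer.

kknkknknkknkknknkknknkknkknknkknkknknkknknkknkknknkknkn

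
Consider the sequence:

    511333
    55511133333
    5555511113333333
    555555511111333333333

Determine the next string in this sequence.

55555555511111133333333333

Reading off run lengths: 5 runs 1, 3, 5, 7; 1 runs 2, 3, 4, 5; 3 runs 3, 5, 7, 9 — each is linear in n (n = 1, 2, …).
At n = 5 the blocks have lengths 9, 6, 11.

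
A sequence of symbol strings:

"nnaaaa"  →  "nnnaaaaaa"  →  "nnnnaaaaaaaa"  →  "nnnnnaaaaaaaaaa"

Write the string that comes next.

Term n consists of n n's, followed by 2n a's, where the shown terms are n = 2, 3, 4, 5.
Setting n = 6 gives 6, 12 characters in each block.

nnnnnnaaaaaaaaaaaa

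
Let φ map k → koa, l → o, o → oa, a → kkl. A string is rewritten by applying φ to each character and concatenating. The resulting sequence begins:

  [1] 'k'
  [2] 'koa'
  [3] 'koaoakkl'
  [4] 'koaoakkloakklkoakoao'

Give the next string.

Replace each of the 20 characters of koaoakkloakklkoakoao in place — koa oa kkl oa kkl koa koa o oa kkl koa koa o koa oa kkl koa oa kkl oa — and concatenate.

koaoakkloakklkoakoaooakklkoakoaokoaoakklkoaoakkloa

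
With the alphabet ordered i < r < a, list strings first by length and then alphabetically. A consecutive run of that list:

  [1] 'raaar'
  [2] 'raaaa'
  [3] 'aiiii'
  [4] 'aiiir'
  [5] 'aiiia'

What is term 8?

Continuing the enumeration 3 steps past aiiia: aiiia → aiiri → aiirr → (answer).

aiira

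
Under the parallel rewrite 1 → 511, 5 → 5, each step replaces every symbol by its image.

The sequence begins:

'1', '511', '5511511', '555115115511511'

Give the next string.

5555115115511511555115115511511

Replace each of the 15 characters of 555115115511511 in place — 5 5 5 511 511 5 511 511 5 5 511 511 5 511 511 — and concatenate.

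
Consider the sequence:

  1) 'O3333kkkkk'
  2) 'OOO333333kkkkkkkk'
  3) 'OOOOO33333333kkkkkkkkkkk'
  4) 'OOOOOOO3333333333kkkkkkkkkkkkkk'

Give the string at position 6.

The n-th term is 2n-1 O's then 2n+2 3's then 3n+2 k's (n = 1, 2, …).
At n = 6 the blocks have lengths 11, 14, 20.

OOOOOOOOOOO33333333333333kkkkkkkkkkkkkkkkkkkk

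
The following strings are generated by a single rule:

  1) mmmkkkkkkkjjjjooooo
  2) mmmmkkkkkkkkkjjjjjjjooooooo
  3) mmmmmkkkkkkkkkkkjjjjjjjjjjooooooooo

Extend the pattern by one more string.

mmmmmmkkkkkkkkkkkkkjjjjjjjjjjjjjooooooooooo

Reading off run lengths: m runs 3, 4, 5; k runs 7, 9, 11; j runs 4, 7, 10; o runs 5, 7, 9 — each is linear in n, where the shown terms are n = 2, 3, 4.
Setting n = 5 gives 6, 13, 13, 11 characters in each block.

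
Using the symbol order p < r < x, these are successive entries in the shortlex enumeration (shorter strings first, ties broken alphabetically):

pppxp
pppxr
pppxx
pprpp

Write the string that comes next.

pprpr

The successor of pprpp increments the rightmost position that isn't already x and resets every position after it to p.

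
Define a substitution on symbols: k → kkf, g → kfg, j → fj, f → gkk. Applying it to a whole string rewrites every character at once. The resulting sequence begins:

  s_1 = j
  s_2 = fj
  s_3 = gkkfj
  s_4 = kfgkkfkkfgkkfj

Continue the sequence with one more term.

Rewriting the 14 symbols of kfgkkfkkfgkkfj one by one yields kkf gkk kfg kkf kkf gkk kkf kkf gkk kfg kkf kkf gkk fj; concatenated:

kkfgkkkfgkkfkkfgkkkkfkkfgkkkfgkkfkkfgkkfj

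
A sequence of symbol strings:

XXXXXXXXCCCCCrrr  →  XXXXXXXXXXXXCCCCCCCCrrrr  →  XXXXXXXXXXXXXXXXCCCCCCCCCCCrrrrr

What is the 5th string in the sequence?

The n-th term is 4n X's then 3n-1 C's then n+1 r's, where the shown terms are n = 2, 3, 4.
For term 5, n = 6, so the run lengths are 24, 17, 7.

XXXXXXXXXXXXXXXXXXXXXXXXCCCCCCCCCCCCCCCCCrrrrrrr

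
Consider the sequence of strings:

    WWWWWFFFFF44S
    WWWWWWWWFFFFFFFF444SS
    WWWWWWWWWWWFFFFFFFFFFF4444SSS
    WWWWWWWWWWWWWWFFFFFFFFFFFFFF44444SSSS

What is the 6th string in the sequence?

WWWWWWWWWWWWWWWWWWWWFFFFFFFFFFFFFFFFFFFF4444444SSSSSS

The n-th term is 3n+2 W's then 3n+2 F's then n+1 4's then n S's (n = 1, 2, …).
Setting n = 6 gives 20, 20, 7, 6 characters in each block.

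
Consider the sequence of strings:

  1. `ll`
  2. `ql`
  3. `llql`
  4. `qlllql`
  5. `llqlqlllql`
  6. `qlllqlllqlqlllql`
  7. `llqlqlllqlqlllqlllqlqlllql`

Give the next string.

qlllqlllqlqlllqlllqlqlllqlqlllqlllqlqlllql

From term 3 onward, concatenate the second-to-last term with the last: ll·ql = llql, ql·llql = qlllql, …
The next term joins qlllqlllqlqlllql and llqlqlllqlqlllqlllqlqlllql.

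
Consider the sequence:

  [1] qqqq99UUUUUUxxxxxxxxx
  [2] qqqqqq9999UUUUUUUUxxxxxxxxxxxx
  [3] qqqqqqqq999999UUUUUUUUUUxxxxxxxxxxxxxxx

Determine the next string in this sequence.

qqqqqqqqqq99999999UUUUUUUUUUUUxxxxxxxxxxxxxxxxxx

The n-th term is 2n q's then 2n-2 9's then 2n+2 U's then 3n+3 x's, where the shown terms are n = 2, 3, 4.
At n = 5 the blocks have lengths 10, 8, 12, 18.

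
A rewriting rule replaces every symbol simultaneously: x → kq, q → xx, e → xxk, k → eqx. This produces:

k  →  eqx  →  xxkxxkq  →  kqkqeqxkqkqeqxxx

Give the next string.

Replace each of the 16 characters of kqkqeqxkqkqeqxxx in place — eqx xx eqx xx xxk xx kq eqx xx eqx xx xxk xx kq kq kq — and concatenate.

eqxxxeqxxxxxkxxkqeqxxxeqxxxxxkxxkqkqkq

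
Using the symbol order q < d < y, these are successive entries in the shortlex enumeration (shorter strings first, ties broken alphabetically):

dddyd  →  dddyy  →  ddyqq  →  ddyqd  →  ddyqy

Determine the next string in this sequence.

The successor of ddyqy increments the rightmost position that isn't already y and resets every position after it to q.

ddydq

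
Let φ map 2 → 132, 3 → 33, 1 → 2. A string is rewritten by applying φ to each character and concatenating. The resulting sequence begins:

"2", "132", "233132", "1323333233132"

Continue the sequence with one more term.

Replace each of the 13 characters of 1323333233132 in place — 2 33 132 33 33 33 33 132 33 33 2 33 132 — and concatenate.

233132333333331323333233132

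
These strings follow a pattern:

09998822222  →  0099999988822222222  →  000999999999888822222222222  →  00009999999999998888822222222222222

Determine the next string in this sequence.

0000099999999999999988888822222222222222222

Each string has the form 0^{n} 9^{3n} 8^{n+1} 2^{3n+2} (n = 1, 2, …).
At n = 5 the blocks have lengths 5, 15, 6, 17.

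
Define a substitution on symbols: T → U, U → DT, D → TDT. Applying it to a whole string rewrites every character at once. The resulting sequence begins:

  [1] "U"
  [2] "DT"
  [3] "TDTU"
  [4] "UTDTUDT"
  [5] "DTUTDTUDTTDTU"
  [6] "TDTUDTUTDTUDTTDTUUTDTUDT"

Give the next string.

Rewriting the 24 symbols of TDTUDTUTDTUDTTDTUUTDTUDT one by one yields U TDT U DT TDT U DT U TDT U DT TDT U U TDT U DT DT U TDT U DT TDT U; concatenated:

UTDTUDTTDTUDTUTDTUDTTDTUUTDTUDTDTUTDTUDTTDTU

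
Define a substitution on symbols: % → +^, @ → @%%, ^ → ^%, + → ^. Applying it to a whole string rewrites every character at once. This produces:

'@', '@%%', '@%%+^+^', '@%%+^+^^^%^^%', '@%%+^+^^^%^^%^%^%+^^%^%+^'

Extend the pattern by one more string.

Replace each of the 25 characters of @%%+^+^^^%^^%^%^%+^^%^%+^ in place — @%% +^ +^ ^ ^% ^ ^% ^% ^% +^ ^% ^% +^ ^% +^ ^% +^ ^ ^% ^% +^ ^% +^ ^ ^% — and concatenate.

@%%+^+^^^%^^%^%^%+^^%^%+^^%+^^%+^^^%^%+^^%+^^^%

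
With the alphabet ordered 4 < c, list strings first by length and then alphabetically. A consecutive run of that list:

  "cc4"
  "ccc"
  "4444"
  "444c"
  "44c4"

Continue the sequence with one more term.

Find the rightmost character of 44c4 below c, bump it to the next letter, and reset everything to its right to 4.

44cc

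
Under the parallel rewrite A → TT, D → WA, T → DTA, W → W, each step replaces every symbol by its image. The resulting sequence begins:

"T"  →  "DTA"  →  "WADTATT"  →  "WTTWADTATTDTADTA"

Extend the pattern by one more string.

WDTADTAWTTWADTATTDTADTAWADTATTWADTATT

Applying the rule to each of the 16 symbols of WTTWADTATTDTADTA gives the pieces W DTA DTA W TT WA DTA TT DTA DTA WA DTA TT WA DTA TT, which concatenate to the answer.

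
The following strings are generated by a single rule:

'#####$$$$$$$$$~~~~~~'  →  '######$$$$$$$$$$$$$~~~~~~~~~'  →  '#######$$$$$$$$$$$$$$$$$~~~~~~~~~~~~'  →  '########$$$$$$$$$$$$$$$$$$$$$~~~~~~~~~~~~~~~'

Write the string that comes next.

Term n consists of n+3 #'s, followed by 4n+1 $'s, followed by 3n ~'s, where the shown terms are n = 2, 3, 4, 5.
Setting n = 6 gives 9, 25, 18 characters in each block.

#########$$$$$$$$$$$$$$$$$$$$$$$$$~~~~~~~~~~~~~~~~~~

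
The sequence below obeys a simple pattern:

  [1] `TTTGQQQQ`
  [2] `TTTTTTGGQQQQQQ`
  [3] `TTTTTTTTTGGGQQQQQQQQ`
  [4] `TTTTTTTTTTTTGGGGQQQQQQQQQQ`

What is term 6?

Each string has the form T^{3n} G^{n} Q^{2n+2} (n = 1, 2, …).
Setting n = 6 gives 18, 6, 14 characters in each block.

TTTTTTTTTTTTTTTTTTGGGGGGQQQQQQQQQQQQQQ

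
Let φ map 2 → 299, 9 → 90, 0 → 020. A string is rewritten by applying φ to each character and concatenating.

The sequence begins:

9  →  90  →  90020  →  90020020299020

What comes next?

900200202990200202990202999090020299020

Applying the rule to each of the 14 symbols of 90020020299020 gives the pieces 90 020 020 299 020 020 299 020 299 90 90 020 299 020, which concatenate to the answer.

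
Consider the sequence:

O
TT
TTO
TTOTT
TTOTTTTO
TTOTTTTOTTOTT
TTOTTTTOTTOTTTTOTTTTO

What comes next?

TTOTTTTOTTOTTTTOTTTTOTTOTTTTOTTOTT

This is a Fibonacci-style word recurrence s(k) = s(k−1)·s(k−2): e.g. TT·O = TTO.
Continuing: TTOTTTTOTTOTTTTOTTTTO · TTOTTTTOTTOTT gives term 8.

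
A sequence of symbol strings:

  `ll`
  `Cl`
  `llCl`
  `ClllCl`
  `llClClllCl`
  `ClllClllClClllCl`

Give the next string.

llClClllClClllClllClClllCl

Each term (from the third on) is the two preceding terms concatenated in order: term 3 = ll·Cl = llCl.
Continuing: llClClllCl · ClllClllClClllCl gives term 7.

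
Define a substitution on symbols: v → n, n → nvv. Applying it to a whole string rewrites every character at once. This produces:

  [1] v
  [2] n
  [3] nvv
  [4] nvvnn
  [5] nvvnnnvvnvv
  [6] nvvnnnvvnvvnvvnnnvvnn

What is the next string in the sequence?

Replace each of the 21 characters of nvvnnnvvnvvnvvnnnvvnn in place — nvv n n nvv nvv nvv n n nvv n n nvv n n nvv nvv nvv n n nvv nvv — and concatenate.

nvvnnnvvnvvnvvnnnvvnnnvvnnnvvnvvnvvnnnvvnvv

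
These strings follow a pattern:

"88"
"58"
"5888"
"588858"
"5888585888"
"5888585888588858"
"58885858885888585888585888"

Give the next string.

This is a Fibonacci-style word recurrence s(k) = s(k−1)·s(k−2): e.g. 58·88 = 5888.
The next term joins 58885858885888585888585888 and 5888585888588858.

588858588858885858885858885888585888588858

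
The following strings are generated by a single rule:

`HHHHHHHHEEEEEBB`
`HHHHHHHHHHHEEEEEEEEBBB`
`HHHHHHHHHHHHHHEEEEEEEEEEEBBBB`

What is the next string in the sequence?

Term n consists of 3n+2 H's, followed by 3n-1 E's, followed by n B's, where the shown terms are n = 2, 3, 4.
Setting n = 5 gives 17, 14, 5 characters in each block.

HHHHHHHHHHHHHHHHHEEEEEEEEEEEEEEBBBBB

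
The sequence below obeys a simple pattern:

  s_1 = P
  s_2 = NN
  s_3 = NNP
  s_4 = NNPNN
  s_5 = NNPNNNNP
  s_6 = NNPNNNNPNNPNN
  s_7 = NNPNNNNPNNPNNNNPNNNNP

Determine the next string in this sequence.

NNPNNNNPNNPNNNNPNNNNPNNPNNNNPNNPNN

Each term (from the third on) is the previous term followed by the one before it: term 3 = NN·P = NNP.
The next term joins NNPNNNNPNNPNNNNPNNNNP and NNPNNNNPNNPNN.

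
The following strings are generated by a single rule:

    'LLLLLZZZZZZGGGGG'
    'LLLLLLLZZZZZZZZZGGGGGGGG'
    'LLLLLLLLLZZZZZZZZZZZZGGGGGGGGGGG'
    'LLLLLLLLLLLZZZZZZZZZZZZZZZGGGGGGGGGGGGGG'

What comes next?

The n-th term is 2n+1 L's then 3n Z's then 3n-1 G's, where the shown terms are n = 2, 3, 4, 5.
For the next term, n = 6, so the run lengths are 13, 18, 17.

LLLLLLLLLLLLLZZZZZZZZZZZZZZZZZZGGGGGGGGGGGGGGGGG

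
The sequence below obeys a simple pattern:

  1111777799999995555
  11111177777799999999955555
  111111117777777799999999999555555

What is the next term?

1111111111777777777799999999999995555555

Reading off run lengths: 1 runs 4, 6, 8; 7 runs 4, 6, 8; 9 runs 7, 9, 11; 5 runs 4, 5, 6 — each is linear in n, where the shown terms are n = 2, 3, 4.
Setting n = 5 gives 10, 10, 13, 7 characters in each block.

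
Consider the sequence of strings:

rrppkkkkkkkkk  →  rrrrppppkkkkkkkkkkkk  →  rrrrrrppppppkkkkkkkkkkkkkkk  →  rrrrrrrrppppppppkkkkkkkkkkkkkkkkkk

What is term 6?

Each string has the form r^{2n-2} p^{2n-2} k^{3n+3}, where the shown terms are n = 2, 3, 4, 5.
Setting n = 7 gives 12, 12, 24 characters in each block.

rrrrrrrrrrrrppppppppppppkkkkkkkkkkkkkkkkkkkkkkkk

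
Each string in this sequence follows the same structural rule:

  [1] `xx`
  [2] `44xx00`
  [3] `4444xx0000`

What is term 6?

Each term wraps the previous one in 44 on the left and 00 on the right.
From 4444xx0000, 3 further steps: 4444xx0000 → 444444xx000000 → 44444444xx00000000 → (answer).

4444444444xx0000000000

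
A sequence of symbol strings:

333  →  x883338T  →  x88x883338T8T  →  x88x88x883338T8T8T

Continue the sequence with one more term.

Each term wraps the previous one in x88 on the left and 8T on the right.
Applying this once more to x88x88x883338T8T8T:

x88x88x88x883338T8T8T8T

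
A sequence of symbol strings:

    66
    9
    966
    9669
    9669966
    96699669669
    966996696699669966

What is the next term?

From term 3 onward, concatenate the last term with the second-to-last: 9·66 = 966, 966·9 = 9669, …
So term 8 is 966996696699669966·96699669669.

96699669669966996696699669669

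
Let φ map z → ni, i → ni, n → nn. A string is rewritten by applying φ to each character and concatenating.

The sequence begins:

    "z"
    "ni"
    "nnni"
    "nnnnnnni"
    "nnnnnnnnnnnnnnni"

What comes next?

nnnnnnnnnnnnnnnnnnnnnnnnnnnnnnni

φ(nnnnnnnnnnnnnnni) expands symbol-by-symbol to nn nn nn nn nn nn nn nn nn nn nn nn nn nn nn ni; joining the 16 pieces gives the next term.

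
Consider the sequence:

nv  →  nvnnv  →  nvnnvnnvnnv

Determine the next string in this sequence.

nvnnvnnvnnvnnvnnvnnvnnv

s(k+1) = s(k)·n·s(k) — each term doubles the last with 'n' between the halves.
So the next term is two copies of nvnnvnnvnnv with 'n' between the halves.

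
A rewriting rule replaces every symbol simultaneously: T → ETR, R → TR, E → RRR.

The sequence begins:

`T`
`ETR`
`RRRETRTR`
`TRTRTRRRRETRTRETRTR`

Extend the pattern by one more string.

ETRTRETRTRETRTRTRTRTRRRRETRTRETRTRRRRETRTRETRTR

φ(TRTRTRRRRETRTRETRTR) expands symbol-by-symbol to ETR TR ETR TR ETR TR TR TR TR RRR ETR TR ETR TR RRR ETR TR ETR TR; joining the 19 pieces gives the next term.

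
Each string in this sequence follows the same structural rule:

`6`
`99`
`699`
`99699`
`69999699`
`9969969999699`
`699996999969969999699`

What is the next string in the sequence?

This is a Fibonacci-style word recurrence s(k) = s(k−2)·s(k−1): e.g. 6·99 = 699.
Continuing: 9969969999699 · 699996999969969999699 gives term 8.

9969969999699699996999969969999699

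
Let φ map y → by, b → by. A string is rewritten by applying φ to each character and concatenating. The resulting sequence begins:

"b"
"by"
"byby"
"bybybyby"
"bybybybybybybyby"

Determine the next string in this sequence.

φ(bybybybybybybyby) expands symbol-by-symbol to by by by by by by by by by by by by by by by by; joining the 16 pieces gives the next term.

bybybybybybybybybybybybybybybyby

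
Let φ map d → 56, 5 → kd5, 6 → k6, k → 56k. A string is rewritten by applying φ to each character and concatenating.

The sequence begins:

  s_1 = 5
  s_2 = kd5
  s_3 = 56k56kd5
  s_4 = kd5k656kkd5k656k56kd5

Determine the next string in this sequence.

56k56kd556kk6kd5k656k56k56kd556kk6kd5k656kkd5k656k56kd5

Applying the rule to each of the 21 symbols of kd5k656kkd5k656k56kd5 gives the pieces 56k 56 kd5 56k k6 kd5 k6 56k 56k 56 kd5 56k k6 kd5 k6 56k kd5 k6 56k 56 kd5, which concatenate to the answer.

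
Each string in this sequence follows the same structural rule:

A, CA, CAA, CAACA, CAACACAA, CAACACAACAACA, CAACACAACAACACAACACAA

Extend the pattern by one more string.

From term 3 onward, concatenate the last term with the second-to-last: CA·A = CAA, CAA·CA = CAACA, …
Continuing: CAACACAACAACACAACACAA · CAACACAACAACA gives term 8.

CAACACAACAACACAACACAACAACACAACAACA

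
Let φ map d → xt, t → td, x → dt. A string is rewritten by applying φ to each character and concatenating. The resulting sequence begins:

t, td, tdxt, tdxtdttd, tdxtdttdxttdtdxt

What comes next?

Replace each of the 16 characters of tdxtdttdxttdtdxt in place — td xt dt td xt td td xt dt td td xt td xt dt td — and concatenate.

tdxtdttdxttdtdxtdttdtdxttdxtdttd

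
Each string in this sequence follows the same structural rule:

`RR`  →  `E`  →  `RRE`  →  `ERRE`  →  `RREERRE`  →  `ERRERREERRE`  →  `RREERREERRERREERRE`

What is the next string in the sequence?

ERRERREERRERREERREERRERREERRE

Each term (from the third on) is the two preceding terms concatenated in order: term 3 = RR·E = RRE.
The next term joins ERRERREERRE and RREERREERRERREERRE.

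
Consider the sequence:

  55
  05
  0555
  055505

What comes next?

Each term (from the third on) is the previous term followed by the one before it: term 3 = 05·55 = 0555.
So term 5 is 055505·0555.

0555050555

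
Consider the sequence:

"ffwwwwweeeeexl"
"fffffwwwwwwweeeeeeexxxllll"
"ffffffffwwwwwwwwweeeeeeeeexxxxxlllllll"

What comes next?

Term n consists of 3n-1 f's, followed by 2n+3 w's, followed by 2n+3 e's, followed by 2n-1 x's, followed by 3n-2 l's (n = 1, 2, …).
Setting n = 4 gives 11, 11, 11, 7, 10 characters in each block.

fffffffffffwwwwwwwwwwweeeeeeeeeeexxxxxxxllllllllll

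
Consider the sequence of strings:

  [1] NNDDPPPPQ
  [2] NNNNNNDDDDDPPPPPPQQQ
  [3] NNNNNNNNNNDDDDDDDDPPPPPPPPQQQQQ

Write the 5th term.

Reading off run lengths: N runs 2, 6, 10; D runs 2, 5, 8; P runs 4, 6, 8; Q runs 1, 3, 5 — each is linear in n (n = 1, 2, …).
For term 5, n = 5, so the run lengths are 18, 14, 12, 9.

NNNNNNNNNNNNNNNNNNDDDDDDDDDDDDDDPPPPPPPPPPPPQQQQQQQQQ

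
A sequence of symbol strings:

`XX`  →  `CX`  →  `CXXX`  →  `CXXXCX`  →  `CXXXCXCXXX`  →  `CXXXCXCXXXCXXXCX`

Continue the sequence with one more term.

CXXXCXCXXXCXXXCXCXXXCXCXXX

From term 3 onward, concatenate the last term with the second-to-last: CX·XX = CXXX, CXXX·CX = CXXXCX, …
The next term joins CXXXCXCXXXCXXXCX and CXXXCXCXXX.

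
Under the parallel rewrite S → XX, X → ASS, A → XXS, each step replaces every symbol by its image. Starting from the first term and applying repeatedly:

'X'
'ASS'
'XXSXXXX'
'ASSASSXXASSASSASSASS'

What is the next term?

XXSXXXXXXSXXXXASSASSXXSXXXXXXSXXXXXXSXXXXXXSXXXX

Replace each of the 20 characters of ASSASSXXASSASSASSASS in place — XXS XX XX XXS XX XX ASS ASS XXS XX XX XXS XX XX XXS XX XX XXS XX XX — and concatenate.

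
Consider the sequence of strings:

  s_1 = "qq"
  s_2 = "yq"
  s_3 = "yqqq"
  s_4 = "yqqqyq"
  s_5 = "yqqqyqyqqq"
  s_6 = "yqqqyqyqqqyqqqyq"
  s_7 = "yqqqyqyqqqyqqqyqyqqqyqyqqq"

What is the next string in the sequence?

yqqqyqyqqqyqqqyqyqqqyqyqqqyqqqyqyqqqyqqqyq

Each term (from the third on) is the previous term followed by the one before it: term 3 = yq·qq = yqqq.
The next term joins yqqqyqyqqqyqqqyqyqqqyqyqqq and yqqqyqyqqqyqqqyq.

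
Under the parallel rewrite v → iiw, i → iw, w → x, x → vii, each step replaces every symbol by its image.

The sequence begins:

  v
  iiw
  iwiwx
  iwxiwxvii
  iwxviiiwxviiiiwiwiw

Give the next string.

Applying the rule to each of the 19 symbols of iwxviiiwxviiiiwiwiw gives the pieces iw x vii iiw iw iw iw x vii iiw iw iw iw iw x iw x iw x, which concatenate to the answer.

iwxviiiiwiwiwiwxviiiiwiwiwiwiwxiwxiwx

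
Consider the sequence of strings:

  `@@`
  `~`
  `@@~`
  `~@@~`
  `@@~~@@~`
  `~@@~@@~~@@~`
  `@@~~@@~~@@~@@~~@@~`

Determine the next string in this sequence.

~@@~@@~~@@~@@~~@@~~@@~@@~~@@~

From term 3 onward, concatenate the second-to-last term with the last: @@·~ = @@~, ~·@@~ = ~@@~, …
Continuing: ~@@~@@~~@@~ · @@~~@@~~@@~@@~~@@~ gives term 8.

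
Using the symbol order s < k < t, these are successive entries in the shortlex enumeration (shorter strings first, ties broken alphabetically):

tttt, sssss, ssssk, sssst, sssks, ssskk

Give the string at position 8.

sssts

Advancing 2 positions from ssskk through ssskk → ssskt reaches term 8.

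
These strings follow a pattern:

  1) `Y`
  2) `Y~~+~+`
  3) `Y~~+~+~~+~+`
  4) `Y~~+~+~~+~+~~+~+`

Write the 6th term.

Y~~+~+~~+~+~~+~+~~+~+~~+~+

Each term is the previous one with ~~+~+ appended.
From Y~~+~+~~+~+~~+~+, 2 further steps: Y~~+~+~~+~+~~+~+ → Y~~+~+~~+~+~~+~+~~+~+ → (answer).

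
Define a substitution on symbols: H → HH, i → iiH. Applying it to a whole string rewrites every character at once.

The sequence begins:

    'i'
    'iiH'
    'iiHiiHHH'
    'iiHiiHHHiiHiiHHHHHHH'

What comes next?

iiHiiHHHiiHiiHHHHHHHiiHiiHHHiiHiiHHHHHHHHHHHHHHH

Applying the rule to each of the 20 symbols of iiHiiHHHiiHiiHHHHHHH gives the pieces iiH iiH HH iiH iiH HH HH HH iiH iiH HH iiH iiH HH HH HH HH HH HH HH, which concatenate to the answer.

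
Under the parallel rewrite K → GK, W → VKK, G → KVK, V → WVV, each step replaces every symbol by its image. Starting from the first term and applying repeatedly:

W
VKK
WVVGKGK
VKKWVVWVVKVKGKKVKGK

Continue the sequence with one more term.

WVVGKGKVKKWVVWVVVKKWVVWVVGKWVVGKKVKGKGKWVVGKKVKGK

φ(VKKWVVWVVKVKGKKVKGK) expands symbol-by-symbol to WVV GK GK VKK WVV WVV VKK WVV WVV GK WVV GK KVK GK GK WVV GK KVK GK; joining the 19 pieces gives the next term.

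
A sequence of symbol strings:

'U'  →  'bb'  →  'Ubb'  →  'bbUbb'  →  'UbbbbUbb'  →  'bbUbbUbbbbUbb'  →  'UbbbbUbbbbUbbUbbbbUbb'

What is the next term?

Each term (from the third on) is the two preceding terms concatenated in order: term 3 = U·bb = Ubb.
The next term joins bbUbbUbbbbUbb and UbbbbUbbbbUbbUbbbbUbb.

bbUbbUbbbbUbbUbbbbUbbbbUbbUbbbbUbb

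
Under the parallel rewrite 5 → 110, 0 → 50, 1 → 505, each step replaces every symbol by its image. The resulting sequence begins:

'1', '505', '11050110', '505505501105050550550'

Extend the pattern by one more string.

Applying the rule to each of the 21 symbols of 505505501105050550550 gives the pieces 110 50 110 110 50 110 110 50 505 505 50 110 50 110 50 110 110 50 110 110 50, which concatenate to the answer.

1105011011050110110505055055011050110501101105011011050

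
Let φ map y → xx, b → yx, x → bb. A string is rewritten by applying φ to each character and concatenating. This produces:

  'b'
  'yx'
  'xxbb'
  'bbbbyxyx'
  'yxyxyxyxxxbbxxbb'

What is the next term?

φ(yxyxyxyxxxbbxxbb) expands symbol-by-symbol to xx bb xx bb xx bb xx bb bb bb yx yx bb bb yx yx; joining the 16 pieces gives the next term.

xxbbxxbbxxbbxxbbbbbbyxyxbbbbyxyx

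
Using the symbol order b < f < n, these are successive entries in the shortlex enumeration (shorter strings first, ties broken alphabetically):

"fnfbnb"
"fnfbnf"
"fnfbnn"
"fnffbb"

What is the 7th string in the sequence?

fnfffb

Continuing the enumeration 3 steps past fnffbb: fnffbb → fnffbf → fnffbn → (answer).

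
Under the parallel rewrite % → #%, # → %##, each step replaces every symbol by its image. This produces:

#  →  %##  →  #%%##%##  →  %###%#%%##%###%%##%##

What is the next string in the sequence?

Replace each of the 21 characters of %###%#%%##%###%%##%## in place — #% %## %## %## #% %## #% #% %## %## #% %## %## %## #% #% %## %## #% %## %## — and concatenate.

#%%##%##%###%%###%#%%##%###%%##%##%###%#%%##%###%%##%##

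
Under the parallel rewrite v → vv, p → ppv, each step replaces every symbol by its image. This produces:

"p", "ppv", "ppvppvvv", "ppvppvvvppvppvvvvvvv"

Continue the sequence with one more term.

ppvppvvvppvppvvvvvvvppvppvvvppvppvvvvvvvvvvvvvvv

φ(ppvppvvvppvppvvvvvvv) expands symbol-by-symbol to ppv ppv vv ppv ppv vv vv vv ppv ppv vv ppv ppv vv vv vv vv vv vv vv; joining the 20 pieces gives the next term.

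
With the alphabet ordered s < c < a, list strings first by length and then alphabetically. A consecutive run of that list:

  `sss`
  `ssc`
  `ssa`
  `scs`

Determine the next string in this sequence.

scc

The successor of scs increments the rightmost position that isn't already a and resets every position after it to s.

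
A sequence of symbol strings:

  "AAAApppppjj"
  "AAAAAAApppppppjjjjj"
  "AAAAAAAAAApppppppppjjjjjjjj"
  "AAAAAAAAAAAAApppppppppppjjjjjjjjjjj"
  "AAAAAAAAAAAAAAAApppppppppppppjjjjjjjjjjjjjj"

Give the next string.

AAAAAAAAAAAAAAAAAAApppppppppppppppjjjjjjjjjjjjjjjjj

Each string has the form A^{3n+1} p^{2n+3} j^{3n-1} (n = 1, 2, …).
For the next term, n = 6, so the run lengths are 19, 15, 17.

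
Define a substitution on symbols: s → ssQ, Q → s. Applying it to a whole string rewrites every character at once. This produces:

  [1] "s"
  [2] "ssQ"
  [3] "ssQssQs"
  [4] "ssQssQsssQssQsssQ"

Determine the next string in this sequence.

ssQssQsssQssQsssQssQssQsssQssQsssQssQssQs

Replace each of the 17 characters of ssQssQsssQssQsssQ in place — ssQ ssQ s ssQ ssQ s ssQ ssQ ssQ s ssQ ssQ s ssQ ssQ ssQ s — and concatenate.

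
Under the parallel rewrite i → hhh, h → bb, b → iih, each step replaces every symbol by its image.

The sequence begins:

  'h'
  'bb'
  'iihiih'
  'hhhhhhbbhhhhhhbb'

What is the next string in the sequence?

bbbbbbbbbbbbiihiihbbbbbbbbbbbbiihiih

Replace each of the 16 characters of hhhhhhbbhhhhhhbb in place — bb bb bb bb bb bb iih iih bb bb bb bb bb bb iih iih — and concatenate.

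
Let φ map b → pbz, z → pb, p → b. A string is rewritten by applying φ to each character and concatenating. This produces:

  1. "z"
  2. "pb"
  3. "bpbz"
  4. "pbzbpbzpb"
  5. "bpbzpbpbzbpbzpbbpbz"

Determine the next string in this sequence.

pbzbpbzpbbpbzbpbzpbpbzbpbzpbbpbzpbzbpbzpb

Replace each of the 19 characters of bpbzpbpbzbpbzpbbpbz in place — pbz b pbz pb b pbz b pbz pb pbz b pbz pb b pbz pbz b pbz pb — and concatenate.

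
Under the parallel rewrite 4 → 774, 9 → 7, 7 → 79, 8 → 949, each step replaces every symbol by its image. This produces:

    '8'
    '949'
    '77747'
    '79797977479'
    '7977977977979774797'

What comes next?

Rewriting the 19 symbols of 7977977977979774797 one by one yields 79 7 79 79 7 79 79 7 79 79 7 79 7 79 79 774 79 7 79; concatenated:

797797977979779797797797977479779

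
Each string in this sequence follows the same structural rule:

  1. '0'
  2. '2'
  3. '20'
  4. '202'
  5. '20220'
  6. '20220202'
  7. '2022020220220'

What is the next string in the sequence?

202202022022020220202

From term 3 onward, concatenate the last term with the second-to-last: 2·0 = 20, 20·2 = 202, …
The next term joins 2022020220220 and 20220202.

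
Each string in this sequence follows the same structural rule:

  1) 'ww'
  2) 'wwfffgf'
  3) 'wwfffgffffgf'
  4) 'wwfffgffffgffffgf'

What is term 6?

wwfffgffffgffffgffffgffffgf

Each term is the previous one with fffgf appended.
From wwfffgffffgffffgf, 2 further steps: wwfffgffffgffffgf → wwfffgffffgffffgffffgf → (answer).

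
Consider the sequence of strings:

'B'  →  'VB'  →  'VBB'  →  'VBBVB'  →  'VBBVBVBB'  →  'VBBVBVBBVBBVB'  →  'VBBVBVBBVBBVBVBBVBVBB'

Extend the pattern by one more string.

VBBVBVBBVBBVBVBBVBVBBVBBVBVBBVBBVB

From term 3 onward, concatenate the last term with the second-to-last: VB·B = VBB, VBB·VB = VBBVB, …
Continuing: VBBVBVBBVBBVBVBBVBVBB · VBBVBVBBVBBVB gives term 8.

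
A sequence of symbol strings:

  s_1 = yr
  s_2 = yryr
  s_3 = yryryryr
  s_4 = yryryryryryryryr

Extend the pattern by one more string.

s(k+1) = s(k)·s(k) — each term doubles the last.
One more doubling of yryryryryryryryr gives the answer.

yryryryryryryryryryryryryryryryr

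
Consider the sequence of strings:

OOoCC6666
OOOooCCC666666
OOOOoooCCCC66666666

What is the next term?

The n-th term is n O's then n-1 o's then n C's then 2n 6's, where the shown terms are n = 2, 3, 4.
Setting n = 5 gives 5, 4, 5, 10 characters in each block.

OOOOOooooCCCCC6666666666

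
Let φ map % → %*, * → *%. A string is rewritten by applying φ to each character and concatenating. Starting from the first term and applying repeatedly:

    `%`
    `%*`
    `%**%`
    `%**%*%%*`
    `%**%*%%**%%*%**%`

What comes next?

Rewriting the 16 symbols of %**%*%%**%%*%**% one by one yields %* *% *% %* *% %* %* *% *% %* %* *% %* *% *% %*; concatenated:

%**%*%%**%%*%**%*%%*%**%%**%*%%*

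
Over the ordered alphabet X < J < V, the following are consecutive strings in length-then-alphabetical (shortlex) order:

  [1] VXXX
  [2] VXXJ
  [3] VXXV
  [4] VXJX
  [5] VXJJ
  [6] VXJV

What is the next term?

The successor of VXJV increments the rightmost position that isn't already V and resets every position after it to X.

VXVX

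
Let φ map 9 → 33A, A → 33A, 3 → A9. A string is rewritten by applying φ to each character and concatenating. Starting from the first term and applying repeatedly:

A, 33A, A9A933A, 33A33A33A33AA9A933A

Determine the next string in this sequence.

Rewriting the 19 symbols of 33A33A33A33AA9A933A one by one yields A9 A9 33A A9 A9 33A A9 A9 33A A9 A9 33A 33A 33A 33A 33A A9 A9 33A; concatenated:

A9A933AA9A933AA9A933AA9A933A33A33A33A33AA9A933A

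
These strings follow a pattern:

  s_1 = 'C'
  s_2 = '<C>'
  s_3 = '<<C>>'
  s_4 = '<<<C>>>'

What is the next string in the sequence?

Every step adds < to the front and > to the end of the previous string.
So the next term is <·<<<C>>>·>.

<<<<C>>>>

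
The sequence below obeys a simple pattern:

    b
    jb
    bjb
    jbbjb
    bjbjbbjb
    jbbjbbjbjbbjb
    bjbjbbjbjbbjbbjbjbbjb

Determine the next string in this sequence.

jbbjbbjbjbbjbbjbjbbjbjbbjbbjbjbbjb

From term 3 onward, concatenate the second-to-last term with the last: b·jb = bjb, jb·bjb = jbbjb, …
The next term joins jbbjbbjbjbbjb and bjbjbbjbjbbjbbjbjbbjb.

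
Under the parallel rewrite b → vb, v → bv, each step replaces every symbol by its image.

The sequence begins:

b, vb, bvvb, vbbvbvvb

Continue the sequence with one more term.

Apply φ to vbbvbvvb symbol by symbol: v→bv, b→vb, b→vb, v→bv, b→vb, v→bv, v→bv, b→vb; joined: bv vb vb bv vb bv bv vb.

bvvbvbbvvbbvbvvb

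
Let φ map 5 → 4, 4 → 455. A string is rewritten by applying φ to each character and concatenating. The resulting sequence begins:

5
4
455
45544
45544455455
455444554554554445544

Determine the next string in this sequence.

4554445545545544455444554445545545544455455

Applying the rule to each of the 21 symbols of 455444554554554445544 gives the pieces 455 4 4 455 455 455 4 4 455 4 4 455 4 4 455 455 455 4 4 455 455, which concatenate to the answer.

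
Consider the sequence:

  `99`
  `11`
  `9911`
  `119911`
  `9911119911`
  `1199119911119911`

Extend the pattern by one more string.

99111199111199119911119911

This is a Fibonacci-style word recurrence s(k) = s(k−2)·s(k−1): e.g. 99·11 = 9911.
Continuing: 9911119911 · 1199119911119911 gives term 7.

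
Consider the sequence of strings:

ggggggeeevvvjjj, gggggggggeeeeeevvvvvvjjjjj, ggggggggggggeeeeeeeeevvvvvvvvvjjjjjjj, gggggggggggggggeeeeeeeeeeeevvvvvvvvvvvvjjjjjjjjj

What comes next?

ggggggggggggggggggeeeeeeeeeeeeeeevvvvvvvvvvvvvvvjjjjjjjjjjj

The n-th term is 3n+3 g's then 3n e's then 3n v's then 2n+1 j's (n = 1, 2, …).
At n = 5 the blocks have lengths 18, 15, 15, 11.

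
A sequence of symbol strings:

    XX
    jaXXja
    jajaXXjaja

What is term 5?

jajajajaXXjajajaja

s(k+1) = ja·s(k)·ja, so each term gains ja as a prefix and ja as a suffix.
From jajaXXjaja, 2 further steps: jajaXXjaja → jajajaXXjajaja → (answer).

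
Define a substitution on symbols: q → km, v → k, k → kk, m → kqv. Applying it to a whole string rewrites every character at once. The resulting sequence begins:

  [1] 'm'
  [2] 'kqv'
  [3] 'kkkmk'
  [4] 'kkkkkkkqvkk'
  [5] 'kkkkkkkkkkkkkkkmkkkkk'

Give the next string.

Applying the rule to each of the 21 symbols of kkkkkkkkkkkkkkkmkkkkk gives the pieces kk kk kk kk kk kk kk kk kk kk kk kk kk kk kk kqv kk kk kk kk kk, which concatenate to the answer.

kkkkkkkkkkkkkkkkkkkkkkkkkkkkkkkqvkkkkkkkkkk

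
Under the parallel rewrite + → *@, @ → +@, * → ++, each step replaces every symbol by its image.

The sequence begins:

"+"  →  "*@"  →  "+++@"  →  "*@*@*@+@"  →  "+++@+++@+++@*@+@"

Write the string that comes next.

Replace each of the 16 characters of +++@+++@+++@*@+@ in place — *@ *@ *@ +@ *@ *@ *@ +@ *@ *@ *@ +@ ++ +@ *@ +@ — and concatenate.

*@*@*@+@*@*@*@+@*@*@*@+@+++@*@+@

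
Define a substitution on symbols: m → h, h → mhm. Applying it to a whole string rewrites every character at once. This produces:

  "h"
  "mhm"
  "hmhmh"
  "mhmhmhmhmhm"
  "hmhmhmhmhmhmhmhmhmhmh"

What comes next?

Rewriting the 21 symbols of hmhmhmhmhmhmhmhmhmhmh one by one yields mhm h mhm h mhm h mhm h mhm h mhm h mhm h mhm h mhm h mhm h mhm; concatenated:

mhmhmhmhmhmhmhmhmhmhmhmhmhmhmhmhmhmhmhmhmhm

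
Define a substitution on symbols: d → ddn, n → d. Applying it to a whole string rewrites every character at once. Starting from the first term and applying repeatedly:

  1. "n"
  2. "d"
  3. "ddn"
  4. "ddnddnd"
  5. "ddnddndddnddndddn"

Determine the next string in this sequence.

φ(ddnddndddnddndddn) expands symbol-by-symbol to ddn ddn d ddn ddn d ddn ddn ddn d ddn ddn d ddn ddn ddn d; joining the 17 pieces gives the next term.

ddnddndddnddndddnddnddndddnddndddnddnddnd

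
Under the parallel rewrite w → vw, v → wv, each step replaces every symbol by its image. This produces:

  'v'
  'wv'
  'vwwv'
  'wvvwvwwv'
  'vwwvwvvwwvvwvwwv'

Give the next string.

Applying the rule to each of the 16 symbols of vwwvwvvwwvvwvwwv gives the pieces wv vw vw wv vw wv wv vw vw wv wv vw wv vw vw wv, which concatenate to the answer.

wvvwvwwvvwwvwvvwvwwvwvvwwvvwvwwv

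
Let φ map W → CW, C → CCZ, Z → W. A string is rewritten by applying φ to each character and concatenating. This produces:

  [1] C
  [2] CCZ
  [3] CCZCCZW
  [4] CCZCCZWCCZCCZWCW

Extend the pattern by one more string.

Applying the rule to each of the 16 symbols of CCZCCZWCCZCCZWCW gives the pieces CCZ CCZ W CCZ CCZ W CW CCZ CCZ W CCZ CCZ W CW CCZ CW, which concatenate to the answer.

CCZCCZWCCZCCZWCWCCZCCZWCCZCCZWCWCCZCW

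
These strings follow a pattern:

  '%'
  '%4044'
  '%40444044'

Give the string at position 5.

Each term is the previous one with 4044 appended.
From %40444044, 2 further steps: %40444044 → %404440444044 → (answer).

%4044404440444044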